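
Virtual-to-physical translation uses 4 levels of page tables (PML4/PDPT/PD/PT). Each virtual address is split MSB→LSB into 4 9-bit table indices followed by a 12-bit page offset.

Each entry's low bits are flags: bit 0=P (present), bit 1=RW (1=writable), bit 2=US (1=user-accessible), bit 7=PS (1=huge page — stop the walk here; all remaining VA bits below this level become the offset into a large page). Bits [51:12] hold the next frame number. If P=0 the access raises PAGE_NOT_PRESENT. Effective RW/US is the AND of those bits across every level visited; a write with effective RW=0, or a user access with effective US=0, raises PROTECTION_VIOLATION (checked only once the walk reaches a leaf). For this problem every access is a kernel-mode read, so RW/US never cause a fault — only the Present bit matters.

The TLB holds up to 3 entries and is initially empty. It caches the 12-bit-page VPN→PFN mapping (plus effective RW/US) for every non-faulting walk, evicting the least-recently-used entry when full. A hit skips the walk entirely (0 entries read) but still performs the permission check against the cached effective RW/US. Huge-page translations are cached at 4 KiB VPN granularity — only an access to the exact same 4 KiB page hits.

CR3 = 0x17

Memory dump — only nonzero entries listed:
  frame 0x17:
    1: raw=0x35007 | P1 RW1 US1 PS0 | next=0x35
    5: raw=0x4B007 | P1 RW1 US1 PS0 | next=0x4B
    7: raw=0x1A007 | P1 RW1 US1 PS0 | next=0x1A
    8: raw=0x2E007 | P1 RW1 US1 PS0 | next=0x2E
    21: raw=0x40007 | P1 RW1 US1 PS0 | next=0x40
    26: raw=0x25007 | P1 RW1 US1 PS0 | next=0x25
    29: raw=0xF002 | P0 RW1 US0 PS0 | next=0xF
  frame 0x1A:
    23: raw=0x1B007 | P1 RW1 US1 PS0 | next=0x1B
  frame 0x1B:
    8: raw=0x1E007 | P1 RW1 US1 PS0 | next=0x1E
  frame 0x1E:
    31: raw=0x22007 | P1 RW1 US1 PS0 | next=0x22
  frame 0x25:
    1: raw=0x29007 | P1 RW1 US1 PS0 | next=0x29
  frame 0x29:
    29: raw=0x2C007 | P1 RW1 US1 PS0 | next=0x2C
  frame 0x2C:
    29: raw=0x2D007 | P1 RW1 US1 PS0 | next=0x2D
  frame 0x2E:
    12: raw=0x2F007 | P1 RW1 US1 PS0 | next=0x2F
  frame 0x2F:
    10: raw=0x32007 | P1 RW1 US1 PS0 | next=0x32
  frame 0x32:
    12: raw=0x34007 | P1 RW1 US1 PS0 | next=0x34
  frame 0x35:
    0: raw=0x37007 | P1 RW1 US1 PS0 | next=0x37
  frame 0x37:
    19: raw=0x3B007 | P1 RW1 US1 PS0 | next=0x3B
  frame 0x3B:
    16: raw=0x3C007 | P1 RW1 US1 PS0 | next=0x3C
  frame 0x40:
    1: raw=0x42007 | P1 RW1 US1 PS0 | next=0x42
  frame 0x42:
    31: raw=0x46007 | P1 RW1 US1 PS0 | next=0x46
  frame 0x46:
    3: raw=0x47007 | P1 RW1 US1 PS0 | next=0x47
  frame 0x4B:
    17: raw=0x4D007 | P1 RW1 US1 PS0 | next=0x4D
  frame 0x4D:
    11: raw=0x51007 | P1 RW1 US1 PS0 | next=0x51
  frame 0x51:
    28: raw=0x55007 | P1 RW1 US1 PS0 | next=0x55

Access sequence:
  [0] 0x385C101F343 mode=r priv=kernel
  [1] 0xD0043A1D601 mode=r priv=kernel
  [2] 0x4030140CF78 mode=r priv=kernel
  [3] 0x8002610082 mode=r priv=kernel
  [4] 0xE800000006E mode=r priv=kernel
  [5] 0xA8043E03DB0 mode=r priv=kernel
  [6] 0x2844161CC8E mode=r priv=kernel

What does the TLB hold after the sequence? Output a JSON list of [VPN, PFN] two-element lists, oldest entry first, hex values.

Walk each access:
#0 VA=0x385C101F343 (r,kernel):
  L0: frame=0x17 idx=7 entry=0x1A007 [P=1 RW=1 US=1 PS=0]
  L1: frame=0x1A idx=23 entry=0x1B007 [P=1 RW=1 US=1 PS=0]
  L2: frame=0x1B idx=8 entry=0x1E007 [P=1 RW=1 US=1 PS=0]
  L3: frame=0x1E idx=31 entry=0x22007 [P=1 RW=1 US=1 PS=0]
  ✓ 0x22343  — 4 lookups
#1 VA=0xD0043A1D601 (r,kernel):
  L0: frame=0x17 idx=26 entry=0x25007 [P=1 RW=1 US=1 PS=0]
  L1: frame=0x25 idx=1 entry=0x29007 [P=1 RW=1 US=1 PS=0]
  L2: frame=0x29 idx=29 entry=0x2C007 [P=1 RW=1 US=1 PS=0]
  L3: frame=0x2C idx=29 entry=0x2D007 [P=1 RW=1 US=1 PS=0]
  ✓ 0x2D601  — 4 lookups
#2 VA=0x4030140CF78 (r,kernel):
  L0: frame=0x17 idx=8 entry=0x2E007 [P=1 RW=1 US=1 PS=0]
  L1: frame=0x2E idx=12 entry=0x2F007 [P=1 RW=1 US=1 PS=0]
  L2: frame=0x2F idx=10 entry=0x32007 [P=1 RW=1 US=1 PS=0]
  L3: frame=0x32 idx=12 entry=0x34007 [P=1 RW=1 US=1 PS=0]
  ✓ 0x34F78  — 4 lookups
#3 VA=0x8002610082 (r,kernel):
  L0: frame=0x17 idx=1 entry=0x35007 [P=1 RW=1 US=1 PS=0]
  L1: frame=0x35 idx=0 entry=0x37007 [P=1 RW=1 US=1 PS=0]
  L2: frame=0x37 idx=19 entry=0x3B007 [P=1 RW=1 US=1 PS=0]
  L3: frame=0x3B idx=16 entry=0x3C007 [P=1 RW=1 US=1 PS=0]
  ✓ 0x3C082  — 4 lookups
#4 VA=0xE800000006E (r,kernel):
  L0: frame=0x17 idx=29 entry=0xF002 [P=0 RW=1 US=0 PS=0]
  → PAGE_NOT_PRESENT  (1 entries read)
#5 VA=0xA8043E03DB0 (r,kernel):
  L0: frame=0x17 idx=21 entry=0x40007 [P=1 RW=1 US=1 PS=0]
  L1: frame=0x40 idx=1 entry=0x42007 [P=1 RW=1 US=1 PS=0]
  L2: frame=0x42 idx=31 entry=0x46007 [P=1 RW=1 US=1 PS=0]
  L3: frame=0x46 idx=3 entry=0x47007 [P=1 RW=1 US=1 PS=0]
  ✓ 0x47DB0  — 4 lookups
#6 VA=0x2844161CC8E (r,kernel):
  L0: frame=0x17 idx=5 entry=0x4B007 [P=1 RW=1 US=1 PS=0]
  L1: frame=0x4B idx=17 entry=0x4D007 [P=1 RW=1 US=1 PS=0]
  L2: frame=0x4D idx=11 entry=0x51007 [P=1 RW=1 US=1 PS=0]
  L3: frame=0x51 idx=28 entry=0x55007 [P=1 RW=1 US=1 PS=0]
  ✓ 0x55C8E  — 4 lookups

TLB: [["0x8002610", "0x3C"], ["0xA8043E03", "0x47"], ["0x2844161C", "0x55"]]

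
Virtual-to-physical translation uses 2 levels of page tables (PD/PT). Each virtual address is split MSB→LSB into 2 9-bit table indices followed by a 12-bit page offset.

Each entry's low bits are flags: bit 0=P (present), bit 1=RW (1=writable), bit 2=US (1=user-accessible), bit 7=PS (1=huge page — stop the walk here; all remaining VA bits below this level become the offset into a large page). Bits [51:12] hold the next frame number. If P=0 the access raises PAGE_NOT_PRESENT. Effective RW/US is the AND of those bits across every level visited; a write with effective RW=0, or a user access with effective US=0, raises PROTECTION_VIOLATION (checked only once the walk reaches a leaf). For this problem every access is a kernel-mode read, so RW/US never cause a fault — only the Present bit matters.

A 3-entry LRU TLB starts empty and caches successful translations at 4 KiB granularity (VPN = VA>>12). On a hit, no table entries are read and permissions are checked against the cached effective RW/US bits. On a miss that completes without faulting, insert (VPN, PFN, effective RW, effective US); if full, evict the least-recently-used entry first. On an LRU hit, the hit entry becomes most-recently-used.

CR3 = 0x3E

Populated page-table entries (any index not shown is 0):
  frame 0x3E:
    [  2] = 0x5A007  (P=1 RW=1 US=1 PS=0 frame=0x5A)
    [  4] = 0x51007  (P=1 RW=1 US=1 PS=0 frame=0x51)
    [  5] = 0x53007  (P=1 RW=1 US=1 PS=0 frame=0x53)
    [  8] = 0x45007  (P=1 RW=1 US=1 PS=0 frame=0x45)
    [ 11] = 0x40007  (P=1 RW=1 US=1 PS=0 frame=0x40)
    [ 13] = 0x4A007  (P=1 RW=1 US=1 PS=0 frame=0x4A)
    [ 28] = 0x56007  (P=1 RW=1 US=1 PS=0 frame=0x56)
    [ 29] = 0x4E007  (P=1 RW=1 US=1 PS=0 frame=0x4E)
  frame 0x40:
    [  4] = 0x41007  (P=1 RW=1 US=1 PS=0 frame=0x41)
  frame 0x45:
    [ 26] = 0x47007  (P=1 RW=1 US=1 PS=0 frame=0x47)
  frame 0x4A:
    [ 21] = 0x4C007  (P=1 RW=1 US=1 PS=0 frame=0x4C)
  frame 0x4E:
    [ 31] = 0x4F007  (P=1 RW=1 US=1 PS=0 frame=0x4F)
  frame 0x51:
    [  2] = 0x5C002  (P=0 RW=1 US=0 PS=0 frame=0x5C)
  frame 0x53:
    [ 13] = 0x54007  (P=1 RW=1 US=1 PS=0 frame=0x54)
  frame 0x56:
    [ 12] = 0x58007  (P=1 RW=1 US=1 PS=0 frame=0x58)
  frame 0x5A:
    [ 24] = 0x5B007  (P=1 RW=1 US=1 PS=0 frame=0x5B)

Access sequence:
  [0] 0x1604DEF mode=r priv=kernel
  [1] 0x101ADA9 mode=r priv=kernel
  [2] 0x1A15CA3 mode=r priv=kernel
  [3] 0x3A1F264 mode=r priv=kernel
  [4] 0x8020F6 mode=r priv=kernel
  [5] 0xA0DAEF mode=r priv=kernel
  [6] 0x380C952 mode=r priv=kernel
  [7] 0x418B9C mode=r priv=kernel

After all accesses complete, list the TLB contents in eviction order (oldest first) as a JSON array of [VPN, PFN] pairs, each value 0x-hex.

Trace:
#0 VA=0x1604DEF (r,kernel):
  lvl0: tbl 0x3E, slot 11 ⇒ 0x40007 (P1/RW1/US1/PS0)
  lvl1: tbl 0x40, slot 4 ⇒ 0x41007 (P1/RW1/US1/PS0)
  ✓ 0x41DEF  — 2 lookups
#1 VA=0x101ADA9 (r,kernel):
  lvl0: tbl 0x3E, slot 8 ⇒ 0x45007 (P1/RW1/US1/PS0)
  lvl1: tbl 0x45, slot 26 ⇒ 0x47007 (P1/RW1/US1/PS0)
  ✓ 0x47DA9  — 2 lookups
#2 VA=0x1A15CA3 (r,kernel):
  lvl0: tbl 0x3E, slot 13 ⇒ 0x4A007 (P1/RW1/US1/PS0)
  lvl1: tbl 0x4A, slot 21 ⇒ 0x4C007 (P1/RW1/US1/PS0)
  ✓ 0x4CCA3  — 2 lookups
#3 VA=0x3A1F264 (r,kernel):
  lvl0: tbl 0x3E, slot 29 ⇒ 0x4E007 (P1/RW1/US1/PS0)
  lvl1: tbl 0x4E, slot 31 ⇒ 0x4F007 (P1/RW1/US1/PS0)
  ✓ 0x4F264  — 2 lookups
#4 VA=0x8020F6 (r,kernel):
  lvl0: tbl 0x3E, slot 4 ⇒ 0x51007 (P1/RW1/US1/PS0)
  lvl1: tbl 0x51, slot 2 ⇒ 0x5C002 (P0/RW1/US0/PS0)
  → PAGE_NOT_PRESENT  (2 entries read)
#5 VA=0xA0DAEF (r,kernel):
  lvl0: tbl 0x3E, slot 5 ⇒ 0x53007 (P1/RW1/US1/PS0)
  lvl1: tbl 0x53, slot 13 ⇒ 0x54007 (P1/RW1/US1/PS0)
  ✓ 0x54AEF  — 2 lookups
#6 VA=0x380C952 (r,kernel):
  lvl0: tbl 0x3E, slot 28 ⇒ 0x56007 (P1/RW1/US1/PS0)
  lvl1: tbl 0x56, slot 12 ⇒ 0x58007 (P1/RW1/US1/PS0)
  ✓ 0x58952  — 2 lookups
#7 VA=0x418B9C (r,kernel):
  lvl0: tbl 0x3E, slot 2 ⇒ 0x5A007 (P1/RW1/US1/PS0)
  lvl1: tbl 0x5A, slot 24 ⇒ 0x5B007 (P1/RW1/US1/PS0)
  ✓ 0x5BB9C  — 2 lookups

TLB: [["0xA0D", "0x54"], ["0x380C", "0x58"], ["0x418", "0x5B"]]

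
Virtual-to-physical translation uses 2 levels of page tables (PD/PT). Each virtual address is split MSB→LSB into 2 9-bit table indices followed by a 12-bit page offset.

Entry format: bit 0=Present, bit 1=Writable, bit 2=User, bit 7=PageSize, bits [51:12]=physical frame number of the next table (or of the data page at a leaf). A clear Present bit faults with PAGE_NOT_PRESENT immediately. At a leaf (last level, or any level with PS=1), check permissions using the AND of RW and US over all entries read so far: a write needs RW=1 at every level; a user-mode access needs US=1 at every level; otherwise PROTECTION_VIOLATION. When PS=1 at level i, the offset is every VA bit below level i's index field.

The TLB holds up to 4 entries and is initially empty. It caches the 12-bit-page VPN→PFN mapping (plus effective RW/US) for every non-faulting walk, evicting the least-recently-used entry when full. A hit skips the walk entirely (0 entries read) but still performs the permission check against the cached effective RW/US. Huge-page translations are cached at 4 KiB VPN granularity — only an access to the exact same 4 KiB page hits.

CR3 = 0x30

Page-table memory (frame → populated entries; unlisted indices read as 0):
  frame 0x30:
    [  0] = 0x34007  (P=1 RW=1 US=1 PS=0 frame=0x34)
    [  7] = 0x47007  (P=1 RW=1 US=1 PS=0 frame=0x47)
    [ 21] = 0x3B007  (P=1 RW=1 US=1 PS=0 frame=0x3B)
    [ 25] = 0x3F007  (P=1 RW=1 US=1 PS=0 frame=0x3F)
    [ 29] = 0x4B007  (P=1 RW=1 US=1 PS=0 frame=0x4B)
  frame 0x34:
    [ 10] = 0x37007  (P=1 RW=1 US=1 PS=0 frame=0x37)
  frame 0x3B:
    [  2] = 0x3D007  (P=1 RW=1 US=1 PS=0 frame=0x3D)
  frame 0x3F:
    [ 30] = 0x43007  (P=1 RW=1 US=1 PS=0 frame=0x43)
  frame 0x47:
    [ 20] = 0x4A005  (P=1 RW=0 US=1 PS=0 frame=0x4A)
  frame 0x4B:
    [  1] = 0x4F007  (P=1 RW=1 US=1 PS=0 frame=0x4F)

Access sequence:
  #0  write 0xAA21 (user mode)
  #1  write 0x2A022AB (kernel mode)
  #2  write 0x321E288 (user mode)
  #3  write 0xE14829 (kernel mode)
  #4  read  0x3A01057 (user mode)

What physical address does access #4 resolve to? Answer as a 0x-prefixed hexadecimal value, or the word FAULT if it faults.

Trace:
#0 VA=0xAA21 (w,user):
  L0 @0x30[0] → 0x34007  P=1,RW=1,US=1,PS=0
  L1 @0x34[10] → 0x37007  P=1,RW=1,US=1,PS=0
  ⇒ phys 0x37A21  [2 reads]
#1 VA=0x2A022AB (w,kernel):
  L0 @0x30[21] → 0x3B007  P=1,RW=1,US=1,PS=0
  L1 @0x3B[2] → 0x3D007  P=1,RW=1,US=1,PS=0
  ⇒ phys 0x3D2AB  [2 reads]
#2 VA=0x321E288 (w,user):
  L0 @0x30[25] → 0x3F007  P=1,RW=1,US=1,PS=0
  L1 @0x3F[30] → 0x43007  P=1,RW=1,US=1,PS=0
  ⇒ phys 0x43288  [2 reads]
#3 VA=0xE14829 (w,kernel):
  L0 @0x30[7] → 0x47007  P=1,RW=1,US=1,PS=0
  L1 @0x47[20] → 0x4A005  P=1,RW=0,US=1,PS=0
  ✗ PROTECTION_VIOLATION  [2 reads]
#4 VA=0x3A01057 (r,user):
  L0 @0x30[29] → 0x4B007  P=1,RW=1,US=1,PS=0
  L1 @0x4B[1] → 0x4F007  P=1,RW=1,US=1,PS=0
  ⇒ phys 0x4F057  [2 reads]

Access #4 PA: 0x4F057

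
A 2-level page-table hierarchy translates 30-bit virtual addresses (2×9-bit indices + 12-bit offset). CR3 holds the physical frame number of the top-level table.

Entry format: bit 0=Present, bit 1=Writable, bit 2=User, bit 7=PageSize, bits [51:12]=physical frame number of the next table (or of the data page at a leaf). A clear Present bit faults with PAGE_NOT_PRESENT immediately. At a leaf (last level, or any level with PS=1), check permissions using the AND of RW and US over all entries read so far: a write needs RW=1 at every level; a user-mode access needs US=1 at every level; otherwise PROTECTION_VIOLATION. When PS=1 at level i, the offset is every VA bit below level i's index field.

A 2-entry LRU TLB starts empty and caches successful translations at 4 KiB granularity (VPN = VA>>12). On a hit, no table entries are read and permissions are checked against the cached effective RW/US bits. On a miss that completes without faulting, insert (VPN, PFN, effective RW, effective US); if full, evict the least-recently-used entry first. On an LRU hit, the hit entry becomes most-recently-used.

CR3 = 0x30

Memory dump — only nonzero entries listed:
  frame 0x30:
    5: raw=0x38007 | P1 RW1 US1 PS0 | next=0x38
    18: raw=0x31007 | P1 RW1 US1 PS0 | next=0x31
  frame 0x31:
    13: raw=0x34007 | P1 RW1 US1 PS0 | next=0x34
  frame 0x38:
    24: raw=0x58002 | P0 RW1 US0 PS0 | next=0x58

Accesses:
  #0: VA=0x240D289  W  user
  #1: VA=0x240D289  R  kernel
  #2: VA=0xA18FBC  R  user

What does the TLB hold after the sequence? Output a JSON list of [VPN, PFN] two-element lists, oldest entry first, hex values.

Trace:
#0 VA=0x240D289 (w,user):
  [0] read 0x30 idx=18: raw=0x31007 flags P=1 W=1 U=1 S=0
  [1] read 0x31 idx=13: raw=0x34007 flags P=1 W=1 U=1 S=0
  → PA=0x34289  (2 entries read)
#1 VA=0x240D289 (r,kernel):
  TLB hit vpn=0x240D → PA=0x34289
#2 VA=0xA18FBC (r,user):
  [0] read 0x30 idx=5: raw=0x38007 flags P=1 W=1 U=1 S=0
  [1] read 0x38 idx=24: raw=0x58002 flags P=0 W=1 U=0 S=0
  → PAGE_NOT_PRESENT  (2 entries read)

TLB: [["0x240D", "0x34"]]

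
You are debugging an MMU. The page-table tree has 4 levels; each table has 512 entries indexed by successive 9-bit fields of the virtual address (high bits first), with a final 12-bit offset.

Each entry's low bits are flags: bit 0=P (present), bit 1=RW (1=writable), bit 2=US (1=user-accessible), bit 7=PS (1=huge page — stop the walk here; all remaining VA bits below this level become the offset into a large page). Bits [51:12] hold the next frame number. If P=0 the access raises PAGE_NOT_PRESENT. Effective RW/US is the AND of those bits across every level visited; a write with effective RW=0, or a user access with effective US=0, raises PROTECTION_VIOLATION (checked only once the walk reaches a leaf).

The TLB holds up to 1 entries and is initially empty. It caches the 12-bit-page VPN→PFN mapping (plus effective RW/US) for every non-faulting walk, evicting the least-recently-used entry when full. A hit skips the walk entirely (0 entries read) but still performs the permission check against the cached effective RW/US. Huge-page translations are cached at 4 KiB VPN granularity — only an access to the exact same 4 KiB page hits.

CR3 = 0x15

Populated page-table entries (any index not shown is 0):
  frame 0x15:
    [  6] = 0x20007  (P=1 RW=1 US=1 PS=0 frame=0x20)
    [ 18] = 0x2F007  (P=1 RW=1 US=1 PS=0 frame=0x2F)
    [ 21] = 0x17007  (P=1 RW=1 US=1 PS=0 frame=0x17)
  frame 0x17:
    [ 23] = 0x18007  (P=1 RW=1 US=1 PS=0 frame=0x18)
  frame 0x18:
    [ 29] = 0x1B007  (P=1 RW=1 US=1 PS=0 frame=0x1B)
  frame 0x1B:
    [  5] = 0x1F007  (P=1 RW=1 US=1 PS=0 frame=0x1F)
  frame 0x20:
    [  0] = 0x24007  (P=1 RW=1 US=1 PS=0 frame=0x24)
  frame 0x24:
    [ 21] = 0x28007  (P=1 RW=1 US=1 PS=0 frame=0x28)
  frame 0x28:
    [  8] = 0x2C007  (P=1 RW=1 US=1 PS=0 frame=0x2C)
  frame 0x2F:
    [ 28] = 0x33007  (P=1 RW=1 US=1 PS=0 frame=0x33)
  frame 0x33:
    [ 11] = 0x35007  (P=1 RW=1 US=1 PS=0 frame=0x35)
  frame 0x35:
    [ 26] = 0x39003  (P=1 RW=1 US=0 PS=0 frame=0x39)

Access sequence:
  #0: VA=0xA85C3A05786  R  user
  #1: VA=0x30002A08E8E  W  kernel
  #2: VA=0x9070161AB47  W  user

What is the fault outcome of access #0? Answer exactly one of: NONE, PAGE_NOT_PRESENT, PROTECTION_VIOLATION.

Trace:
#0 VA=0xA85C3A05786 (r,user):
  L0: frame=0x15 idx=21 entry=0x17007 [P=1 RW=1 US=1 PS=0]
  L1: frame=0x17 idx=23 entry=0x18007 [P=1 RW=1 US=1 PS=0]
  L2: frame=0x18 idx=29 entry=0x1B007 [P=1 RW=1 US=1 PS=0]
  L3: frame=0x1B idx=5 entry=0x1F007 [P=1 RW=1 US=1 PS=0]
  ✓ 0x1F786  — 4 lookups
#1 VA=0x30002A08E8E (w,kernel):
  L0: frame=0x15 idx=6 entry=0x20007 [P=1 RW=1 US=1 PS=0]
  L1: frame=0x20 idx=0 entry=0x24007 [P=1 RW=1 US=1 PS=0]
  L2: frame=0x24 idx=21 entry=0x28007 [P=1 RW=1 US=1 PS=0]
  L3: frame=0x28 idx=8 entry=0x2C007 [P=1 RW=1 US=1 PS=0]
  ✓ 0x2CE8E  — 4 lookups
#2 VA=0x9070161AB47 (w,user):
  L0: frame=0x15 idx=18 entry=0x2F007 [P=1 RW=1 US=1 PS=0]
  L1: frame=0x2F idx=28 entry=0x33007 [P=1 RW=1 US=1 PS=0]
  L2: frame=0x33 idx=11 entry=0x35007 [P=1 RW=1 US=1 PS=0]
  L3: frame=0x35 idx=26 entry=0x39003 [P=1 RW=1 US=0 PS=0]
  ⇒ fault: PROTECTION_VIOLATION  — 4 lookups

Access #0 fault: NONE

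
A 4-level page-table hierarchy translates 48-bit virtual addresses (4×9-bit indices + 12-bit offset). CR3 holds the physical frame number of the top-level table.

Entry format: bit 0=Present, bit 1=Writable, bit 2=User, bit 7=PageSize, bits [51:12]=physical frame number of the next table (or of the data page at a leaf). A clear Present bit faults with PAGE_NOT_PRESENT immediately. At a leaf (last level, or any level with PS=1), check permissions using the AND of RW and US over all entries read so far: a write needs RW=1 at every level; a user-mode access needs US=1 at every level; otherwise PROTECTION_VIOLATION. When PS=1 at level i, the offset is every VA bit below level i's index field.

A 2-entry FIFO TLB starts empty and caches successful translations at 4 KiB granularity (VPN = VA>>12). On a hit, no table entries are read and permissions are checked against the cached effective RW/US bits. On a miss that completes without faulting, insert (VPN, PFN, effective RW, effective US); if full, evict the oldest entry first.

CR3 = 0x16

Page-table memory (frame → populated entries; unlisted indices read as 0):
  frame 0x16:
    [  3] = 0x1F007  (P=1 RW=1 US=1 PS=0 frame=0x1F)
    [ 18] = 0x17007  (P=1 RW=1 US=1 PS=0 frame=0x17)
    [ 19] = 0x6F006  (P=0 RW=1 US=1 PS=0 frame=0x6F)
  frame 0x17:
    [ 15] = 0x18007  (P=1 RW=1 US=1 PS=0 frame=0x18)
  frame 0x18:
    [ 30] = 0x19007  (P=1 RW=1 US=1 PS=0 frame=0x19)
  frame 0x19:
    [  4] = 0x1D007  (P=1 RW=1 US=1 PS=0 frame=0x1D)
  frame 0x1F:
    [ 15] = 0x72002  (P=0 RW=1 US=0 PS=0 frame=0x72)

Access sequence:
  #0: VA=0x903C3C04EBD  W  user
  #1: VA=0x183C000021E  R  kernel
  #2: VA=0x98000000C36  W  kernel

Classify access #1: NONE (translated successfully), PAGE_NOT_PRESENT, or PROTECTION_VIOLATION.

Walk each access:
#0 VA=0x903C3C04EBD (w,user):
  [0] read 0x16 idx=18: raw=0x17007 flags P=1 W=1 U=1 S=0
  [1] read 0x17 idx=15: raw=0x18007 flags P=1 W=1 U=1 S=0
  [2] read 0x18 idx=30: raw=0x19007 flags P=1 W=1 U=1 S=0
  [3] read 0x19 idx=4: raw=0x1D007 flags P=1 W=1 U=1 S=0
  ⇒ phys 0x1DEBD  [4 reads]
#1 VA=0x183C000021E (r,kernel):
  [0] read 0x16 idx=3: raw=0x1F007 flags P=1 W=1 U=1 S=0
  [1] read 0x1F idx=15: raw=0x72002 flags P=0 W=1 U=0 S=0
  → PAGE_NOT_PRESENT  (2 entries read)
#2 VA=0x98000000C36 (w,kernel):
  [0] read 0x16 idx=19: raw=0x6F006 flags P=0 W=1 U=1 S=0
  → PAGE_NOT_PRESENT  (1 entries read)

Access #1 fault: PAGE_NOT_PRESENT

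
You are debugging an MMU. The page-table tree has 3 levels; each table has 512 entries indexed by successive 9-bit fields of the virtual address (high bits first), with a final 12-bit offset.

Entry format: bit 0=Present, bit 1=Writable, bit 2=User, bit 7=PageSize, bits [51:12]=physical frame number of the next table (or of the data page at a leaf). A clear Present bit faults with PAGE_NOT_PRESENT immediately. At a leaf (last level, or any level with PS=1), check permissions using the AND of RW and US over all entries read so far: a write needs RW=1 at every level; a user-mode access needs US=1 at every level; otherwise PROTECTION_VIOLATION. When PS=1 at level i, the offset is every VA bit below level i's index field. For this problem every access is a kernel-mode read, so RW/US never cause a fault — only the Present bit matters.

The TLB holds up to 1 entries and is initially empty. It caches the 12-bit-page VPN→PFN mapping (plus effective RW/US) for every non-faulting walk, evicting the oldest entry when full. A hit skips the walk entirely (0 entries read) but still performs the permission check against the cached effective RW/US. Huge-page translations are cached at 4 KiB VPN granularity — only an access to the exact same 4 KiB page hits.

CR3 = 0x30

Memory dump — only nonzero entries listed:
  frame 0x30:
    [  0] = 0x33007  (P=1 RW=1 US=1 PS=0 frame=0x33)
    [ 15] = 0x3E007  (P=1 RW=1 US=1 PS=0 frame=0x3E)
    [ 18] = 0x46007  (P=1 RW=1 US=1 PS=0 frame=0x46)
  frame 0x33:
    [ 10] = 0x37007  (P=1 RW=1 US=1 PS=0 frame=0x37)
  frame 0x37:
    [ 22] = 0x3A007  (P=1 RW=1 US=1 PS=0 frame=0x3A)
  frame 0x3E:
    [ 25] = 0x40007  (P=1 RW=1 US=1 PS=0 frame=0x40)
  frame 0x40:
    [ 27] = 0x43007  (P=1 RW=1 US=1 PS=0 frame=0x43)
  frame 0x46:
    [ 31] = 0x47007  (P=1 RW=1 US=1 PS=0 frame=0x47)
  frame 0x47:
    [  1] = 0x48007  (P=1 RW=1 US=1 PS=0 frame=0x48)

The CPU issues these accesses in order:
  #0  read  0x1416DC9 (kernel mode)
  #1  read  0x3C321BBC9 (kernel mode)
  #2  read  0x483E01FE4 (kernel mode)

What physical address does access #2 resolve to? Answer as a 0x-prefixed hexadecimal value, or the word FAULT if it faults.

Trace:
#0 VA=0x1416DC9 (r,kernel):
  L0: frame=0x30 idx=0 entry=0x33007 [P=1 RW=1 US=1 PS=0]
  L1: frame=0x33 idx=10 entry=0x37007 [P=1 RW=1 US=1 PS=0]
  L2: frame=0x37 idx=22 entry=0x3A007 [P=1 RW=1 US=1 PS=0]
  → PA=0x3ADC9  (3 entries read)
#1 VA=0x3C321BBC9 (r,kernel):
  L0: frame=0x30 idx=15 entry=0x3E007 [P=1 RW=1 US=1 PS=0]
  L1: frame=0x3E idx=25 entry=0x40007 [P=1 RW=1 US=1 PS=0]
  L2: frame=0x40 idx=27 entry=0x43007 [P=1 RW=1 US=1 PS=0]
  → PA=0x43BC9  (3 entries read)
#2 VA=0x483E01FE4 (r,kernel):
  L0: frame=0x30 idx=18 entry=0x46007 [P=1 RW=1 US=1 PS=0]
  L1: frame=0x46 idx=31 entry=0x47007 [P=1 RW=1 US=1 PS=0]
  L2: frame=0x47 idx=1 entry=0x48007 [P=1 RW=1 US=1 PS=0]
  → PA=0x48FE4  (3 entries read)

Access #2 PA: 0x48FE4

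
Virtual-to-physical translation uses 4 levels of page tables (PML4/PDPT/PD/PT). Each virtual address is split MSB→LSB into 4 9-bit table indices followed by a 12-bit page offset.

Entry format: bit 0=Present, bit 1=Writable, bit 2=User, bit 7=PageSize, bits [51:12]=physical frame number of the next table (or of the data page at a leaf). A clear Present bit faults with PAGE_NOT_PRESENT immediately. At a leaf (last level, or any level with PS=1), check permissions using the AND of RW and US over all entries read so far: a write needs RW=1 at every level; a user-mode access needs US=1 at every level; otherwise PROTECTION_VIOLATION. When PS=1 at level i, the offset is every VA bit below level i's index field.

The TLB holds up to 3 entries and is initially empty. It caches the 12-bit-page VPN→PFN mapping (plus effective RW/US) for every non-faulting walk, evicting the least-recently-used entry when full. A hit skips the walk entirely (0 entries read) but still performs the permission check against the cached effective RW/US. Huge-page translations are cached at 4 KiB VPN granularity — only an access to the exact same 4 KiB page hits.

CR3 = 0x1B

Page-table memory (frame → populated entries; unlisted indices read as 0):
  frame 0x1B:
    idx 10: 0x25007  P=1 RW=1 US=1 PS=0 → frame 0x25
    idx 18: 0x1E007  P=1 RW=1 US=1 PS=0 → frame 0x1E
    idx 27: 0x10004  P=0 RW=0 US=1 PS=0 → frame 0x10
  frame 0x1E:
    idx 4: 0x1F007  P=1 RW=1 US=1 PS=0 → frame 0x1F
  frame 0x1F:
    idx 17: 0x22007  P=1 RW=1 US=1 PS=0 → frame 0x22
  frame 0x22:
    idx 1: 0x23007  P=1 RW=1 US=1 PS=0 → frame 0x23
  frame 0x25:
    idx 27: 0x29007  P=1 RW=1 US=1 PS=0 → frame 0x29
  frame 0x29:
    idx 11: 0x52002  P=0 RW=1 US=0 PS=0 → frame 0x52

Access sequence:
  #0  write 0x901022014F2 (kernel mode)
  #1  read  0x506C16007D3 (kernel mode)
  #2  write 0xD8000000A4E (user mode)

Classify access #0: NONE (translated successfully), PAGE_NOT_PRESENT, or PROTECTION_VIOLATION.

Per-access translation:
#0 VA=0x901022014F2 (w,kernel):
  L0 @0x1B[18] → 0x1E007  P=1,RW=1,US=1,PS=0
  L1 @0x1E[4] → 0x1F007  P=1,RW=1,US=1,PS=0
  L2 @0x1F[17] → 0x22007  P=1,RW=1,US=1,PS=0
  L3 @0x22[1] → 0x23007  P=1,RW=1,US=1,PS=0
  → PA=0x234F2  (4 entries read)
#1 VA=0x506C16007D3 (r,kernel):
  L0 @0x1B[10] → 0x25007  P=1,RW=1,US=1,PS=0
  L1 @0x25[27] → 0x29007  P=1,RW=1,US=1,PS=0
  L2 @0x29[11] → 0x52002  P=0,RW=1,US=0,PS=0
  ✗ PAGE_NOT_PRESENT  [3 reads]
#2 VA=0xD8000000A4E (w,user):
  L0 @0x1B[27] → 0x10004  P=0,RW=0,US=1,PS=0
  ✗ PAGE_NOT_PRESENT  [1 reads]

Access #0 fault: NONE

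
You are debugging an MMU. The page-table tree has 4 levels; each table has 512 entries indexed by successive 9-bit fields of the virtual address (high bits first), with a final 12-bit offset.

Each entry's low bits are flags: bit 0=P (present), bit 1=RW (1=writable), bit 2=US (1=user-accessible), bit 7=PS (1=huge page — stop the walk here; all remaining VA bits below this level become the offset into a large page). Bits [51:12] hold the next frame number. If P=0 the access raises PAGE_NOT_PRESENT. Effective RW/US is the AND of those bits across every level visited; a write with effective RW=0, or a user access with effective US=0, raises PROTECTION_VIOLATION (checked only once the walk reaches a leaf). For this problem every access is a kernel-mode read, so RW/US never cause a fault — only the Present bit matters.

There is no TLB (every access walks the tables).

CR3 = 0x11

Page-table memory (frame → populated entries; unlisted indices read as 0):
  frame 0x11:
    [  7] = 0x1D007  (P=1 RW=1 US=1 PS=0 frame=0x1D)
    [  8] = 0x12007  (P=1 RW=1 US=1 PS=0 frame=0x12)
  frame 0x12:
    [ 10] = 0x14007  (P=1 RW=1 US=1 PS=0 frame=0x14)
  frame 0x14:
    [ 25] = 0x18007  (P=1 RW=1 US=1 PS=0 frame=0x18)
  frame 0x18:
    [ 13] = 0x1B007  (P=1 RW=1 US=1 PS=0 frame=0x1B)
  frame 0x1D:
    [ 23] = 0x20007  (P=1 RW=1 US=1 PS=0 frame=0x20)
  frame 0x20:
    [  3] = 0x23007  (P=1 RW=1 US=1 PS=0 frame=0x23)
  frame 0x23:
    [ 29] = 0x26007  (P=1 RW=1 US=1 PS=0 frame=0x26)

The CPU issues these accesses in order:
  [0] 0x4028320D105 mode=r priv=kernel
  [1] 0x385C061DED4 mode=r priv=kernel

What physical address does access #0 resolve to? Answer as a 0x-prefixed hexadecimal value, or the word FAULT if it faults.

Walk each access:
#0 VA=0x4028320D105 (r,kernel):
  L0: frame=0x11 idx=8 entry=0x12007 [P=1 RW=1 US=1 PS=0]
  L1: frame=0x12 idx=10 entry=0x14007 [P=1 RW=1 US=1 PS=0]
  L2: frame=0x14 idx=25 entry=0x18007 [P=1 RW=1 US=1 PS=0]
  L3: frame=0x18 idx=13 entry=0x1B007 [P=1 RW=1 US=1 PS=0]
  ✓ 0x1B105  — 4 lookups
#1 VA=0x385C061DED4 (r,kernel):
  L0: frame=0x11 idx=7 entry=0x1D007 [P=1 RW=1 US=1 PS=0]
  L1: frame=0x1D idx=23 entry=0x20007 [P=1 RW=1 US=1 PS=0]
  L2: frame=0x20 idx=3 entry=0x23007 [P=1 RW=1 US=1 PS=0]
  L3: frame=0x23 idx=29 entry=0x26007 [P=1 RW=1 US=1 PS=0]
  ✓ 0x26ED4  — 4 lookups

Access #0 PA: 0x1B105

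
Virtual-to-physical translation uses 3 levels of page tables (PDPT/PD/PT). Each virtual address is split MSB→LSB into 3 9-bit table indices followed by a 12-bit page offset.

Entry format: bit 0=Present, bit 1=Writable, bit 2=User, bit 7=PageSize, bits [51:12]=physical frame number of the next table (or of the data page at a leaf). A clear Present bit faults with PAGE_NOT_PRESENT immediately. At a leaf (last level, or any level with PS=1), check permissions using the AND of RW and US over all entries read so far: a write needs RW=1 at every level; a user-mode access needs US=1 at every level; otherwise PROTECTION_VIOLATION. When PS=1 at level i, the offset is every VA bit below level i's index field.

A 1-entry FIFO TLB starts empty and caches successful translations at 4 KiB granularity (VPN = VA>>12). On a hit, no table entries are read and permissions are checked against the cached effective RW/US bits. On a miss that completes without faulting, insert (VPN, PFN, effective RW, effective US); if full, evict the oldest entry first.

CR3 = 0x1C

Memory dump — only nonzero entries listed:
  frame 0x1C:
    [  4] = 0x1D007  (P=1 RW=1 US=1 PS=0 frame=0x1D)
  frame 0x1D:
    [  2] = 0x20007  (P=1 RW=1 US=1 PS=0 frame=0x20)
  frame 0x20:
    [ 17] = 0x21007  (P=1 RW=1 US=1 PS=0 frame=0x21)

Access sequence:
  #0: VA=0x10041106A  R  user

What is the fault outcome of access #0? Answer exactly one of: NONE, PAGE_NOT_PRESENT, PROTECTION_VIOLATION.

Per-access translation:
#0 VA=0x10041106A (r,user):
  [0] read 0x1C idx=4: raw=0x1D007 flags P=1 W=1 U=1 S=0
  [1] read 0x1D idx=2: raw=0x20007 flags P=1 W=1 U=1 S=0
  [2] read 0x20 idx=17: raw=0x21007 flags P=1 W=1 U=1 S=0
  → PA=0x2106A  (3 entries read)

Access #0 fault: NONE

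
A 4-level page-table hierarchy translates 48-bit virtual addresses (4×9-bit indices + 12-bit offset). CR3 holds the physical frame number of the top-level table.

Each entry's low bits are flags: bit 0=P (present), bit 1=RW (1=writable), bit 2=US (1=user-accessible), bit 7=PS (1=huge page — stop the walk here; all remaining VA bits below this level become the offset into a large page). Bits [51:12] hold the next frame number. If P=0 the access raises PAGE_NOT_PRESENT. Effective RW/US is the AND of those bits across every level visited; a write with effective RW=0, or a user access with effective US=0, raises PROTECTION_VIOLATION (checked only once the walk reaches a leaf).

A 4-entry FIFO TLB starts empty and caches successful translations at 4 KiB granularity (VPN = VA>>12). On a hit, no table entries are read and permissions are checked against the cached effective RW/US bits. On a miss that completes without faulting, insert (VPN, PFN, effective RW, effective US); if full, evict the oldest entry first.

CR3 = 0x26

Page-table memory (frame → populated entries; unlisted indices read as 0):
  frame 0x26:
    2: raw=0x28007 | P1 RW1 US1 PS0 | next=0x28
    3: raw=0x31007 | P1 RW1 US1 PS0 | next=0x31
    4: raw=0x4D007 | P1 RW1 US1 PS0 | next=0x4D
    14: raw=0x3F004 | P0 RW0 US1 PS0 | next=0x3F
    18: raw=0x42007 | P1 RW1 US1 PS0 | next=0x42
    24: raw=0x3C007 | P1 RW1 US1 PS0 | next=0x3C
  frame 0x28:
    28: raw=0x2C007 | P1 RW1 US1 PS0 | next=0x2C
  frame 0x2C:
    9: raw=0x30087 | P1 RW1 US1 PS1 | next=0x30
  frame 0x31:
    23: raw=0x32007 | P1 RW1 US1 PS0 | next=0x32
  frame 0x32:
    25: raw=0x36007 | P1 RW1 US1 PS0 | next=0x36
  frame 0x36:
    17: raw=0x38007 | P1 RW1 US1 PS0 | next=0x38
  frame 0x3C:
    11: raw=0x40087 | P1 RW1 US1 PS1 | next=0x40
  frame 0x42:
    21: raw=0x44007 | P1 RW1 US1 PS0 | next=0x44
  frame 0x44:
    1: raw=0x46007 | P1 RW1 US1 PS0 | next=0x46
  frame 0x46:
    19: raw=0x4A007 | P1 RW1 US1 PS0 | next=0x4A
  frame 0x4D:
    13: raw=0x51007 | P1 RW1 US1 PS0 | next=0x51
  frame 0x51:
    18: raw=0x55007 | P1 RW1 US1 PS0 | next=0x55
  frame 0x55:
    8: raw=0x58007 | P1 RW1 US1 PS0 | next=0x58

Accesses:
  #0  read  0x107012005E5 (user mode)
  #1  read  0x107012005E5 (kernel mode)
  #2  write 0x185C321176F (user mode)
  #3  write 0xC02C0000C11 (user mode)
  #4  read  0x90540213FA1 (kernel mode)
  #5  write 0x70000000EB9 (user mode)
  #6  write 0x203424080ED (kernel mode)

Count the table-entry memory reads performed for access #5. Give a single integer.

Trace:
#0 VA=0x107012005E5 (r,user):
  lvl0: tbl 0x26, slot 2 ⇒ 0x28007 (P1/RW1/US1/PS0)
  lvl1: tbl 0x28, slot 28 ⇒ 0x2C007 (P1/RW1/US1/PS0)
  lvl2: tbl 0x2C, slot 9 ⇒ 0x30087 (P1/RW1/US1/PS1)
  ✓ 0x305E5 (huge @L2)  — 3 lookups
#1 VA=0x107012005E5 (r,kernel):
  TLB hit vpn=0x10701200 → PA=0x305E5
#2 VA=0x185C321176F (w,user):
  lvl0: tbl 0x26, slot 3 ⇒ 0x31007 (P1/RW1/US1/PS0)
  lvl1: tbl 0x31, slot 23 ⇒ 0x32007 (P1/RW1/US1/PS0)
  lvl2: tbl 0x32, slot 25 ⇒ 0x36007 (P1/RW1/US1/PS0)
  lvl3: tbl 0x36, slot 17 ⇒ 0x38007 (P1/RW1/US1/PS0)
  ✓ 0x3876F  — 4 lookups
#3 VA=0xC02C0000C11 (w,user):
  lvl0: tbl 0x26, slot 24 ⇒ 0x3C007 (P1/RW1/US1/PS0)
  lvl1: tbl 0x3C, slot 11 ⇒ 0x40087 (P1/RW1/US1/PS1)
  ✓ 0x40C11 (huge @L1)  — 2 lookups
#4 VA=0x90540213FA1 (r,kernel):
  lvl0: tbl 0x26, slot 18 ⇒ 0x42007 (P1/RW1/US1/PS0)
  lvl1: tbl 0x42, slot 21 ⇒ 0x44007 (P1/RW1/US1/PS0)
  lvl2: tbl 0x44, slot 1 ⇒ 0x46007 (P1/RW1/US1/PS0)
  lvl3: tbl 0x46, slot 19 ⇒ 0x4A007 (P1/RW1/US1/PS0)
  ✓ 0x4AFA1  — 4 lookups
#5 VA=0x70000000EB9 (w,user):
  lvl0: tbl 0x26, slot 14 ⇒ 0x3F004 (P0/RW0/US1/PS0)
  ⇒ fault: PAGE_NOT_PRESENT  — 1 lookups
#6 VA=0x203424080ED (w,kernel):
  lvl0: tbl 0x26, slot 4 ⇒ 0x4D007 (P1/RW1/US1/PS0)
  lvl1: tbl 0x4D, slot 13 ⇒ 0x51007 (P1/RW1/US1/PS0)
  lvl2: tbl 0x51, slot 18 ⇒ 0x55007 (P1/RW1/US1/PS0)
  lvl3: tbl 0x55, slot 8 ⇒ 0x58007 (P1/RW1/US1/PS0)
  ✓ 0x580ED  — 4 lookups

Entries read for #5: 1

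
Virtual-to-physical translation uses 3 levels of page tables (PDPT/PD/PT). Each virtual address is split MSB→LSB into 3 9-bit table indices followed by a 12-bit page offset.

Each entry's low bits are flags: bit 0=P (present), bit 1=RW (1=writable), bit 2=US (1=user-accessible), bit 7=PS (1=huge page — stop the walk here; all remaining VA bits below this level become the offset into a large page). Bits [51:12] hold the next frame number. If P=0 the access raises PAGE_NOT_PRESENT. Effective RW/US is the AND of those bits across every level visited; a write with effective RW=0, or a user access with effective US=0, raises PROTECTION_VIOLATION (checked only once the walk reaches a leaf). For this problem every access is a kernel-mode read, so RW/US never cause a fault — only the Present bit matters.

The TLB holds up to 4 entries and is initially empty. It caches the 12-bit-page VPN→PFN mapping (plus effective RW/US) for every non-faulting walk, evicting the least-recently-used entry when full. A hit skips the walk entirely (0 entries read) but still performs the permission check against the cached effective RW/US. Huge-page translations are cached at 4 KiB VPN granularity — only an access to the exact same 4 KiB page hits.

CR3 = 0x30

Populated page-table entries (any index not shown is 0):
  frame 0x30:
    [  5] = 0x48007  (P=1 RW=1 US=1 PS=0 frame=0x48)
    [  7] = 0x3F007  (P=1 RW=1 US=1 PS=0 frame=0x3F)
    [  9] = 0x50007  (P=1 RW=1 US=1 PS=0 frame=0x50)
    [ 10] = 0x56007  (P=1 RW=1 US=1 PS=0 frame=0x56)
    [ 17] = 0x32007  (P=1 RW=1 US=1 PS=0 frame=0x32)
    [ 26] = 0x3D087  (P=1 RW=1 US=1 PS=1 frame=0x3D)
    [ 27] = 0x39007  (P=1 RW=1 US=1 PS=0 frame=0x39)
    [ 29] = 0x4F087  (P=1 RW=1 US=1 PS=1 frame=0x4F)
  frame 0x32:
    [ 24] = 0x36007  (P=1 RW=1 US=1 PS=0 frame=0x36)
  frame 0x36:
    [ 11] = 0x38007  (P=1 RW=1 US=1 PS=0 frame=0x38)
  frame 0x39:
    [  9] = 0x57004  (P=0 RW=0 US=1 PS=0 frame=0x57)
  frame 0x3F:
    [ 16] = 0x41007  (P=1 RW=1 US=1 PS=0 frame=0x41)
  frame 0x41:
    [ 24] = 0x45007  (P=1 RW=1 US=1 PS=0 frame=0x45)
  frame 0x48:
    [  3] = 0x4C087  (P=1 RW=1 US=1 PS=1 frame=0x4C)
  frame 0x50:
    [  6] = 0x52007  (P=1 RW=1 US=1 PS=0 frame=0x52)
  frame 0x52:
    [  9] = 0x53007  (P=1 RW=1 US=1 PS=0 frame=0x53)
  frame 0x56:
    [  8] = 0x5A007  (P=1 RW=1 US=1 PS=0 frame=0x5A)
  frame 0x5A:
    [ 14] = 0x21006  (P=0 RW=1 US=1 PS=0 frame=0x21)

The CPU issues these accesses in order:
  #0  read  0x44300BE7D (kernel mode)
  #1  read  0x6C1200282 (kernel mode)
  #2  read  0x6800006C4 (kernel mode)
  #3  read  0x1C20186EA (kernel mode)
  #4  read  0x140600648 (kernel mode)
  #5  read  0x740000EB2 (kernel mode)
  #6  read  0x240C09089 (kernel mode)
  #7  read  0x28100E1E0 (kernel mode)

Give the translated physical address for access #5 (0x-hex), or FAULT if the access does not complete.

Trace:
#0 VA=0x44300BE7D (r,kernel):
  [0] read 0x30 idx=17: raw=0x32007 flags P=1 W=1 U=1 S=0
  [1] read 0x32 idx=24: raw=0x36007 flags P=1 W=1 U=1 S=0
  [2] read 0x36 idx=11: raw=0x38007 flags P=1 W=1 U=1 S=0
  ✓ 0x38E7D  — 3 lookups
#1 VA=0x6C1200282 (r,kernel):
  [0] read 0x30 idx=27: raw=0x39007 flags P=1 W=1 U=1 S=0
  [1] read 0x39 idx=9: raw=0x57004 flags P=0 W=0 U=1 S=0
  ✗ PAGE_NOT_PRESENT  [2 reads]
#2 VA=0x6800006C4 (r,kernel):
  [0] read 0x30 idx=26: raw=0x3D087 flags P=1 W=1 U=1 S=1
  ✓ 0x3D6C4 (huge @L0)  — 1 lookups
#3 VA=0x1C20186EA (r,kernel):
  [0] read 0x30 idx=7: raw=0x3F007 flags P=1 W=1 U=1 S=0
  [1] read 0x3F idx=16: raw=0x41007 flags P=1 W=1 U=1 S=0
  [2] read 0x41 idx=24: raw=0x45007 flags P=1 W=1 U=1 S=0
  ✓ 0x456EA  — 3 lookups
#4 VA=0x140600648 (r,kernel):
  [0] read 0x30 idx=5: raw=0x48007 flags P=1 W=1 U=1 S=0
  [1] read 0x48 idx=3: raw=0x4C087 flags P=1 W=1 U=1 S=1
  ✓ 0x4C648 (huge @L1)  — 2 lookups
#5 VA=0x740000EB2 (r,kernel):
  [0] read 0x30 idx=29: raw=0x4F087 flags P=1 W=1 U=1 S=1
  ✓ 0x4FEB2 (huge @L0)  — 1 lookups
#6 VA=0x240C09089 (r,kernel):
  [0] read 0x30 idx=9: raw=0x50007 flags P=1 W=1 U=1 S=0
  [1] read 0x50 idx=6: raw=0x52007 flags P=1 W=1 U=1 S=0
  [2] read 0x52 idx=9: raw=0x53007 flags P=1 W=1 U=1 S=0
  ✓ 0x53089  — 3 lookups
#7 VA=0x28100E1E0 (r,kernel):
  [0] read 0x30 idx=10: raw=0x56007 flags P=1 W=1 U=1 S=0
  [1] read 0x56 idx=8: raw=0x5A007 flags P=1 W=1 U=1 S=0
  [2] read 0x5A idx=14: raw=0x21006 flags P=0 W=1 U=1 S=0
  ✗ PAGE_NOT_PRESENT  [3 reads]

Access #5 PA: 0x4FEB2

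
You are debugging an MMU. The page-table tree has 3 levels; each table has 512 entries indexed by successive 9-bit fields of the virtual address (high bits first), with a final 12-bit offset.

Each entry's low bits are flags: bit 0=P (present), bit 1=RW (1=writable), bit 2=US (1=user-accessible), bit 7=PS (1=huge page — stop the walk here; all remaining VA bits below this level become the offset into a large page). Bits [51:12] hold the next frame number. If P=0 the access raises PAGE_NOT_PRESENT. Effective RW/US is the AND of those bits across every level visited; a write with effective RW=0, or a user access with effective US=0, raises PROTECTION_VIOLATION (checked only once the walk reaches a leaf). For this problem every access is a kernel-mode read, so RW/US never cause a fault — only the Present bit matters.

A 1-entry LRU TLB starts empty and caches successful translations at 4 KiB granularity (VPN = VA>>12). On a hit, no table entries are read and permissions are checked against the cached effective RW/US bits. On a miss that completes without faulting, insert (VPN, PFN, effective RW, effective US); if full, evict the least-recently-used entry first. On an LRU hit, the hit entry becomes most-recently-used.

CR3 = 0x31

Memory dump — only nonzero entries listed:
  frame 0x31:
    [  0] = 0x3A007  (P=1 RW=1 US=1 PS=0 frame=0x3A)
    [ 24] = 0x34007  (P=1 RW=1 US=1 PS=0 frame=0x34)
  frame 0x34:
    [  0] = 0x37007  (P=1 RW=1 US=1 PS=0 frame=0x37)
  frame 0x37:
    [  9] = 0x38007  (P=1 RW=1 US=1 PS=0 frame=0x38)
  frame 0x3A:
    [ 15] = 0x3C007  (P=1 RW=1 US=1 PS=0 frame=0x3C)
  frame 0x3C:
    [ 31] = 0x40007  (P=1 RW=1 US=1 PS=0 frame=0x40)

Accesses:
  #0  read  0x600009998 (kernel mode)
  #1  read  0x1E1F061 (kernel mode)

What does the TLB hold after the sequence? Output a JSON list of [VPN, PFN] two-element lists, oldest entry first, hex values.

Trace:
#0 VA=0x600009998 (r,kernel):
  L0: frame=0x31 idx=24 entry=0x34007 [P=1 RW=1 US=1 PS=0]
  L1: frame=0x34 idx=0 entry=0x37007 [P=1 RW=1 US=1 PS=0]
  L2: frame=0x37 idx=9 entry=0x38007 [P=1 RW=1 US=1 PS=0]
  ⇒ phys 0x38998  [3 reads]
#1 VA=0x1E1F061 (r,kernel):
  L0: frame=0x31 idx=0 entry=0x3A007 [P=1 RW=1 US=1 PS=0]
  L1: frame=0x3A idx=15 entry=0x3C007 [P=1 RW=1 US=1 PS=0]
  L2: frame=0x3C idx=31 entry=0x40007 [P=1 RW=1 US=1 PS=0]
  ⇒ phys 0x40061  [3 reads]

TLB: [["0x1E1F", "0x40"]]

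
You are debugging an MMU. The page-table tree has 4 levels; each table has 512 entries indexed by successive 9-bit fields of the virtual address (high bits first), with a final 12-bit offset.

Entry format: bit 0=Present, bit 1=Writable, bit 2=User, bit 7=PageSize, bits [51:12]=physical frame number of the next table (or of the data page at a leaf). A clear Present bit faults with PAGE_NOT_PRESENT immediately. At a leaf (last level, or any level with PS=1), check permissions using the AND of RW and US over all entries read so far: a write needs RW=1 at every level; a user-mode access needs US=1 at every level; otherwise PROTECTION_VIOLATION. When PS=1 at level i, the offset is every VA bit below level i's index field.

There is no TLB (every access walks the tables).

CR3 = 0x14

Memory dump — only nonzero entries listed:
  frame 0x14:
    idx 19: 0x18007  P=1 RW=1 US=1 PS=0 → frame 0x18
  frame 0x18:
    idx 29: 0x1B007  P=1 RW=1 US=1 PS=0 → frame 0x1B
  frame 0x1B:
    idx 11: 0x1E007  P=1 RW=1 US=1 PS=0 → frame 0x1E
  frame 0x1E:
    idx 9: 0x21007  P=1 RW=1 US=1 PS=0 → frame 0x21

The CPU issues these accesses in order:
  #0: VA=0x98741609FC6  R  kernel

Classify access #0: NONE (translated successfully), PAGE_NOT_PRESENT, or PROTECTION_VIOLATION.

Walk each access:
#0 VA=0x98741609FC6 (r,kernel):
  [0] read 0x14 idx=19: raw=0x18007 flags P=1 W=1 U=1 S=0
  [1] read 0x18 idx=29: raw=0x1B007 flags P=1 W=1 U=1 S=0
  [2] read 0x1B idx=11: raw=0x1E007 flags P=1 W=1 U=1 S=0
  [3] read 0x1E idx=9: raw=0x21007 flags P=1 W=1 U=1 S=0
  → PA=0x21FC6  (4 entries read)

Access #0 fault: NONE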